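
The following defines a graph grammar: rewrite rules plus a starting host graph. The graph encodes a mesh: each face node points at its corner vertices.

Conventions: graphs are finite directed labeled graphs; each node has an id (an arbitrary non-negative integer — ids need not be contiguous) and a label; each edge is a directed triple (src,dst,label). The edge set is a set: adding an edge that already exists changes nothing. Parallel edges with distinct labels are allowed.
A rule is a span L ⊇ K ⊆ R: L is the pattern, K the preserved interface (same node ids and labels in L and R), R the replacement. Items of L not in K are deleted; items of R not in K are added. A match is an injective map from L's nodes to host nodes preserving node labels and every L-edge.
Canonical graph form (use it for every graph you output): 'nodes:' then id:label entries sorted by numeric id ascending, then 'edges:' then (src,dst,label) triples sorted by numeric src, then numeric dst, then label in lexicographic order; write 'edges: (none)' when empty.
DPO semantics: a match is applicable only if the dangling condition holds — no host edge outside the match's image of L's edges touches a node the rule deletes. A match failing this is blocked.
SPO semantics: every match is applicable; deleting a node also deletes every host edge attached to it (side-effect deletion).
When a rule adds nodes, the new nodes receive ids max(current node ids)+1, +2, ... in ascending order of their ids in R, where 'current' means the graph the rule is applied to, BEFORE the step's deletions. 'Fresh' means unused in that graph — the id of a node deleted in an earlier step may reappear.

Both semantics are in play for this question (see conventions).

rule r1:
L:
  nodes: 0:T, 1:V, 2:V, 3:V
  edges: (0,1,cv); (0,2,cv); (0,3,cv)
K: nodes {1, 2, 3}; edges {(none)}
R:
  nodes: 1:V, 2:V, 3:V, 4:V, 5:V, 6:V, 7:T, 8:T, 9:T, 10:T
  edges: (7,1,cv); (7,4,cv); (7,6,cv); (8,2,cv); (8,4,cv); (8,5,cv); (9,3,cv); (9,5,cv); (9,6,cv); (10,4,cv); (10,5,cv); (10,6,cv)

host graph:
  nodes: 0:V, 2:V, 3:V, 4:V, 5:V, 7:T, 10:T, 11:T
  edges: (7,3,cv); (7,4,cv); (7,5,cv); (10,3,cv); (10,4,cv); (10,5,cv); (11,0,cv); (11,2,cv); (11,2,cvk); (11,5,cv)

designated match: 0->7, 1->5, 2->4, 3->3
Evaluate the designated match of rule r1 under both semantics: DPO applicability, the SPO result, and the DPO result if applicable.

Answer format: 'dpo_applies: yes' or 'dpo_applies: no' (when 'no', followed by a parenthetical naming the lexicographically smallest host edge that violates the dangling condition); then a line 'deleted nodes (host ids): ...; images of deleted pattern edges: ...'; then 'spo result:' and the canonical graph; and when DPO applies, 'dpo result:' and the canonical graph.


dpo_applies: yes
deleted nodes (host ids): 7; images of deleted pattern edges: (7,3,cv); (7,4,cv); (7,5,cv)
spo result:
nodes: 0:V, 2:V, 3:V, 4:V, 5:V, 10:T, 11:T, 12:V, 13:V, 14:V, 15:T, 16:T, 17:T, 18:T
edges: (10,3,cv); (10,4,cv); (10,5,cv); (11,0,cv); (11,2,cv); (11,2,cvk); (11,5,cv); (15,5,cv); (15,12,cv); (15,14,cv); (16,4,cv); (16,12,cv); (16,13,cv); (17,3,cv); (17,13,cv); (17,14,cv); (18,12,cv); (18,13,cv); (18,14,cv)
dpo result:
nodes: 0:V, 2:V, 3:V, 4:V, 5:V, 10:T, 11:T, 12:V, 13:V, 14:V, 15:T, 16:T, 17:T, 18:T
edges: (10,3,cv); (10,4,cv); (10,5,cv); (11,0,cv); (11,2,cv); (11,2,cvk); (11,5,cv); (15,5,cv); (15,12,cv); (15,14,cv); (16,4,cv); (16,12,cv); (16,13,cv); (17,3,cv); (17,13,cv); (17,14,cv); (18,12,cv); (18,13,cv); (18,14,cv)


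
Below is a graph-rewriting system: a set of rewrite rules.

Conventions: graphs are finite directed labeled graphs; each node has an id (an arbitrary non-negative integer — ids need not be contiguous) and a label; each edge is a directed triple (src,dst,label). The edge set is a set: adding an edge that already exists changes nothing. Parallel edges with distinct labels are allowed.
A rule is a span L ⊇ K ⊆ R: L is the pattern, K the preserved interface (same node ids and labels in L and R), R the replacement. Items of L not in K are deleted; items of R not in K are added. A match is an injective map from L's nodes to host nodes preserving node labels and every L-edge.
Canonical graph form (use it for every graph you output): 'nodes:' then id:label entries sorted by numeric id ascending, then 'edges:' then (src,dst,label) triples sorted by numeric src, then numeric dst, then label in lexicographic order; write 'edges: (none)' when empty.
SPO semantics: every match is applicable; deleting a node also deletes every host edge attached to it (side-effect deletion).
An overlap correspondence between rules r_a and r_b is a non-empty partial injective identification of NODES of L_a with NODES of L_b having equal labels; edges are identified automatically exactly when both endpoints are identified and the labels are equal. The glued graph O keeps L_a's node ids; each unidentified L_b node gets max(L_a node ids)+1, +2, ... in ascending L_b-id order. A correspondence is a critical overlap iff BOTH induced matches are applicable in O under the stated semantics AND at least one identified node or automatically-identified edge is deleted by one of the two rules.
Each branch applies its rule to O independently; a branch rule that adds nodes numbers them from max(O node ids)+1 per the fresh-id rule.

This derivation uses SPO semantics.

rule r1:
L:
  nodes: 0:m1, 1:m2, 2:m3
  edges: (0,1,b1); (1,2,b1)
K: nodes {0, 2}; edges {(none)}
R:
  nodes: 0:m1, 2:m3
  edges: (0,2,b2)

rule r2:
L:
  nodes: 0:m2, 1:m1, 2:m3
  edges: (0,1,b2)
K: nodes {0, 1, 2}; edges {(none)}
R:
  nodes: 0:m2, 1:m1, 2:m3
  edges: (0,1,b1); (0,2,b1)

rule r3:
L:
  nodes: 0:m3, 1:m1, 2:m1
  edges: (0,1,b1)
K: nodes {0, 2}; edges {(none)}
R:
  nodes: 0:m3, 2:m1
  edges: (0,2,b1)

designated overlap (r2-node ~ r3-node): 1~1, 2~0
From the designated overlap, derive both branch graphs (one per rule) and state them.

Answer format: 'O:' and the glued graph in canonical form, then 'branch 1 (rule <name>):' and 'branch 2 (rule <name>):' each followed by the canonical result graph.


O:
nodes: 0:m2, 1:m1, 2:m3, 3:m1
edges: (0,1,b2); (2,1,b1)
branch 1 (rule r2):
nodes: 0:m2, 1:m1, 2:m3, 3:m1
edges: (0,1,b1); (0,2,b1); (2,1,b1)
branch 2 (rule r3):
nodes: 0:m2, 2:m3, 3:m1
edges: (2,3,b1)


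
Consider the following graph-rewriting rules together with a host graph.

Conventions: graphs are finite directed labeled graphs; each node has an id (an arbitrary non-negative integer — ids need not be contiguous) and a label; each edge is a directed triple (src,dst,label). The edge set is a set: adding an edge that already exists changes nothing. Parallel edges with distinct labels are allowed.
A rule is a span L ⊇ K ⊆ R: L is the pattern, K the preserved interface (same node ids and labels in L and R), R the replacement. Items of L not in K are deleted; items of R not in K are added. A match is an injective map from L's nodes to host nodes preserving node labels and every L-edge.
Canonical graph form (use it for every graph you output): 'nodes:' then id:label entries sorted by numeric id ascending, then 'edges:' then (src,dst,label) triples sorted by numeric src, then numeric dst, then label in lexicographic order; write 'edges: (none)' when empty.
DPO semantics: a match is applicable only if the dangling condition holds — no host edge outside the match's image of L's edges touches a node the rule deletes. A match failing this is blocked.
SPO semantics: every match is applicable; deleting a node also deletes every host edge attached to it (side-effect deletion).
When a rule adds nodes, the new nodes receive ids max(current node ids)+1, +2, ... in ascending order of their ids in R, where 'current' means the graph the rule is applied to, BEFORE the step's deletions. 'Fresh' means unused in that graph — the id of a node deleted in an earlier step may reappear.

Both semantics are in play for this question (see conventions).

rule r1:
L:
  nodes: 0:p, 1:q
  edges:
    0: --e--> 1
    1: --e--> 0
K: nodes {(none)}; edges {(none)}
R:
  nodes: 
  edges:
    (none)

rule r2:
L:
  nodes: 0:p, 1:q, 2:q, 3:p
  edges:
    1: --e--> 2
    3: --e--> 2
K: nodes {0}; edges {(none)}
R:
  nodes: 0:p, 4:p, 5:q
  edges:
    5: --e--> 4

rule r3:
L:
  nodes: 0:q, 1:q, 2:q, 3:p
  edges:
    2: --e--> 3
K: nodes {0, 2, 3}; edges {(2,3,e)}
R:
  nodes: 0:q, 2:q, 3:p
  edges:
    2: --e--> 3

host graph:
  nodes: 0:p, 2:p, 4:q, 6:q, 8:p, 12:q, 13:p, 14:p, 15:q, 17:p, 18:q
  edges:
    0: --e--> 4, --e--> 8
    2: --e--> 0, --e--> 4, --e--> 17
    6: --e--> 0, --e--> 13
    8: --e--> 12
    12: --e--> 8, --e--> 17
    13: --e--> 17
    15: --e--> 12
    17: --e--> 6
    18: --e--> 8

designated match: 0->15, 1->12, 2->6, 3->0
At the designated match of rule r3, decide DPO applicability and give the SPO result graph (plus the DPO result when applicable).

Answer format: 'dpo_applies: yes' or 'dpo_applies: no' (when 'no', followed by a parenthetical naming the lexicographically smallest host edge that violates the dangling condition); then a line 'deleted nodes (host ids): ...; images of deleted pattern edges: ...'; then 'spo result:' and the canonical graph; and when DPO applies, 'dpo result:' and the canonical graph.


dpo_applies: no
(the rule deletes node 12, which keeps host edge (8,12,e) outside the match image — the dangling condition fails, DPO blocks; SPO proceeds and side-deletes such edges)
deleted nodes (host ids): 12; images of deleted pattern edges: (none)
spo result:
nodes: 0:p, 2:p, 4:q, 6:q, 8:p, 13:p, 14:p, 15:q, 17:p, 18:q
edges: (0,4,e); (0,8,e); (2,0,e); (2,4,e); (2,17,e); (6,0,e); (6,13,e); (13,17,e); (17,6,e); (18,8,e)


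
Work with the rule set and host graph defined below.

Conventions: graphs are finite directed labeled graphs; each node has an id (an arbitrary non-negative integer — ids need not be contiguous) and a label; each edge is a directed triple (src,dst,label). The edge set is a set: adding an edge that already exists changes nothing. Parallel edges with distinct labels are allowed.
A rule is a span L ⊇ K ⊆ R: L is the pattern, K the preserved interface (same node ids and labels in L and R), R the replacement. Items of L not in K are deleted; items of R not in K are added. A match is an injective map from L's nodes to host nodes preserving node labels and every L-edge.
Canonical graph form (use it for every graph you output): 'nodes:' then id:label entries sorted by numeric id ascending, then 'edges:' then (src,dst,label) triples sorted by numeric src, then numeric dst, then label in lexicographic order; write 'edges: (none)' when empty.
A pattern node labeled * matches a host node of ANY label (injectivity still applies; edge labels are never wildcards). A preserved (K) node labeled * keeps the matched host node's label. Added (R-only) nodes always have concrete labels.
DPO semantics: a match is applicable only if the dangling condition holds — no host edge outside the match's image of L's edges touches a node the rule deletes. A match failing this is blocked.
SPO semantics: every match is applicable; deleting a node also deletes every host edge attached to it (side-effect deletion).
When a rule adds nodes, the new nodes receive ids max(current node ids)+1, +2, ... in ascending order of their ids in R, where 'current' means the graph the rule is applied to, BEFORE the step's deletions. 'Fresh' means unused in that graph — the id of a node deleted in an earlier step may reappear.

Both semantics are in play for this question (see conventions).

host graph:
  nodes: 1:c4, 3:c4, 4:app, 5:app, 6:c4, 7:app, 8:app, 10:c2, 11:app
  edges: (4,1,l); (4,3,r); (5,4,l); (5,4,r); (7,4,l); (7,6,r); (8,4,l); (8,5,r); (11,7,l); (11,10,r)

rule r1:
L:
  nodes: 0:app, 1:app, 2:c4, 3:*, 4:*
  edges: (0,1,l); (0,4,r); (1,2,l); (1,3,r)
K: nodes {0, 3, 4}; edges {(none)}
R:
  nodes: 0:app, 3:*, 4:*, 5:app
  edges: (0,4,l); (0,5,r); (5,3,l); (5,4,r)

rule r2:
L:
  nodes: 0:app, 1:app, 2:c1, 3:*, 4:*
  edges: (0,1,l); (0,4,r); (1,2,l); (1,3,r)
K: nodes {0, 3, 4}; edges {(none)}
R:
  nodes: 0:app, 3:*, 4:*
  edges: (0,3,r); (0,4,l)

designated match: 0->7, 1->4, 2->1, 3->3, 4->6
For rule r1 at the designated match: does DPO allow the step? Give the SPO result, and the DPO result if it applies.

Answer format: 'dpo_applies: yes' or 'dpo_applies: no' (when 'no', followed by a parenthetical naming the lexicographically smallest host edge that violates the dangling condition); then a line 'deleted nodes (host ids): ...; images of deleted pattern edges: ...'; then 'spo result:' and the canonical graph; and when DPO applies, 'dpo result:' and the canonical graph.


dpo_applies: no
(the rule deletes node 4, which keeps host edge (5,4,l) outside the match image — the dangling condition fails, DPO blocks; SPO proceeds and side-deletes such edges)
deleted nodes (host ids): 1, 4; images of deleted pattern edges: (4,1,l); (4,3,r); (7,4,l); (7,6,r)
spo result:
nodes: 3:c4, 5:app, 6:c4, 7:app, 8:app, 10:c2, 11:app, 12:app
edges: (7,6,l); (7,12,r); (8,5,r); (11,7,l); (11,10,r); (12,3,l); (12,6,r)


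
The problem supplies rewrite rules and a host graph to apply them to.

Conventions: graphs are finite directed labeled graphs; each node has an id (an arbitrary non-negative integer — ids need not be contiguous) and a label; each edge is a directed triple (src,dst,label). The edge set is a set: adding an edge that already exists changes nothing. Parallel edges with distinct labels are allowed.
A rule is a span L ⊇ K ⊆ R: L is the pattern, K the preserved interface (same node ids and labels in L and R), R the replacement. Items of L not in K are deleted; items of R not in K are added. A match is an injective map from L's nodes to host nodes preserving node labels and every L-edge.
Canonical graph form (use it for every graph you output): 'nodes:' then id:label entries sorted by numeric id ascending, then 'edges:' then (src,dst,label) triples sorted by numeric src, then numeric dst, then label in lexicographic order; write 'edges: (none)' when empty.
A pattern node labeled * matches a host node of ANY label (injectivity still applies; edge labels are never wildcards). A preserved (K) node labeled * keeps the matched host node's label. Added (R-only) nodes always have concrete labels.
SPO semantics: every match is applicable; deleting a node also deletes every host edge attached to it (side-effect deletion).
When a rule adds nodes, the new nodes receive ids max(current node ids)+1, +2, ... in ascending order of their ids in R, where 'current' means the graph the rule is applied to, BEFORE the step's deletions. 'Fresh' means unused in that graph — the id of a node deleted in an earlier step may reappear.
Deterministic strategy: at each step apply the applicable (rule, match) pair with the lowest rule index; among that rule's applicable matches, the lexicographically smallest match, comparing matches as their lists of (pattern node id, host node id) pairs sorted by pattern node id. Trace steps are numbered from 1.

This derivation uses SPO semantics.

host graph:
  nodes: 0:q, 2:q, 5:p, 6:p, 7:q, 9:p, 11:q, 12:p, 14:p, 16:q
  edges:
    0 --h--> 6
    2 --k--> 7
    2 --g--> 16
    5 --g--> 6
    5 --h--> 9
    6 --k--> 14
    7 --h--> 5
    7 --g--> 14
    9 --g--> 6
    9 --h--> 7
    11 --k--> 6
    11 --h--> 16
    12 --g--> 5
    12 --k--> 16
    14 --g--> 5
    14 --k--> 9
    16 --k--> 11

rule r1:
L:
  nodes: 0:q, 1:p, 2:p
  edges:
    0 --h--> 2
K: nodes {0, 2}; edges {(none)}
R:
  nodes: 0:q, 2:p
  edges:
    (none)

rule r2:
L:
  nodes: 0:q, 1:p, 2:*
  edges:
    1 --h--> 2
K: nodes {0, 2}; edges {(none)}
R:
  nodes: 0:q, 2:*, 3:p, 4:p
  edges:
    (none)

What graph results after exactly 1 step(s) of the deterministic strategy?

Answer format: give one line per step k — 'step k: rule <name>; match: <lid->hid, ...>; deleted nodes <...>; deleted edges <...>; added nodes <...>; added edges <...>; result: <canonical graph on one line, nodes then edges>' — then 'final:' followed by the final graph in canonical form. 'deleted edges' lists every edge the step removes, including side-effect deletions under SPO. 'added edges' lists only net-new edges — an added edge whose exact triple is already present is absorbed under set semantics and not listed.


step 1: rule r1; match: 0->0, 1->5, 2->6; deleted nodes 5; deleted edges (0,6,h); (5,6,g); (5,9,h); (7,5,h); (12,5,g); (14,5,g); added nodes (none); added edges (none); result: nodes: 0:q, 2:q, 6:p, 7:q, 9:p, 11:q, 12:p, 14:p, 16:q edges: (2,7,k); (2,16,g); (6,14,k); (7,14,g); (9,6,g); (9,7,h); (11,6,k); (11,16,h); (12,16,k); (14,9,k); (16,11,k)
final:
nodes: 0:q, 2:q, 6:p, 7:q, 9:p, 11:q, 12:p, 14:p, 16:q
edges: (2,7,k); (2,16,g); (6,14,k); (7,14,g); (9,6,g); (9,7,h); (11,6,k); (11,16,h); (12,16,k); (14,9,k); (16,11,k)


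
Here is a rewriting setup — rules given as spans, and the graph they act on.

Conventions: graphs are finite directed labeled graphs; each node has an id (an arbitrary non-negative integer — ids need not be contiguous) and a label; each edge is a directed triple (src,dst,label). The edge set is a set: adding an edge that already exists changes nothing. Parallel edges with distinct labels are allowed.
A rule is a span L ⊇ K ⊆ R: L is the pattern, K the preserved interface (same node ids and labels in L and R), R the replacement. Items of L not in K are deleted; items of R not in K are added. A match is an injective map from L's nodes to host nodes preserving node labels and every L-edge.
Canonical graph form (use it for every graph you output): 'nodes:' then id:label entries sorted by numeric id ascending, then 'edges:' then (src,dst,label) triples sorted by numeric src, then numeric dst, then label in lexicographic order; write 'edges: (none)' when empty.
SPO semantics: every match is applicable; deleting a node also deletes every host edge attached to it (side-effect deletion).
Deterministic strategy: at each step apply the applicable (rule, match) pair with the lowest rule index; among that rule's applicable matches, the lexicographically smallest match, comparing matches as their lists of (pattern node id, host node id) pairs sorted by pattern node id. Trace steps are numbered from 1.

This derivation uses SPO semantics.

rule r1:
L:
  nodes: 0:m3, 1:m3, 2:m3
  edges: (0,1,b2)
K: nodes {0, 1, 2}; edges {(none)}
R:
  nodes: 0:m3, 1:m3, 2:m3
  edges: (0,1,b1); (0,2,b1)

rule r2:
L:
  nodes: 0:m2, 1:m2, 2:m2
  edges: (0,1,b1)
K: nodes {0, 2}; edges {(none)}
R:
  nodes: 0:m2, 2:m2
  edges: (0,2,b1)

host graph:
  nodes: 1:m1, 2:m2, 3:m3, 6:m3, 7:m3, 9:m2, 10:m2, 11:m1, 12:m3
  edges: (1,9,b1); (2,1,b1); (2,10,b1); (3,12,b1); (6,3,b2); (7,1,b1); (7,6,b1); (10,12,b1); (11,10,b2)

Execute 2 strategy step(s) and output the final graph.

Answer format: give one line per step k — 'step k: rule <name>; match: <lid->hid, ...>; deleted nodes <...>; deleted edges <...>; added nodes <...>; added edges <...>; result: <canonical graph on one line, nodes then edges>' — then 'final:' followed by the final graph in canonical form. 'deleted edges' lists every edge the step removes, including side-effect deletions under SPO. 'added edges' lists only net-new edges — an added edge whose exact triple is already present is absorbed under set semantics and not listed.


step 1: rule r1; match: 0->6, 1->3, 2->7; deleted nodes (none); deleted edges (6,3,b2); added nodes (none); added edges (6,3,b1); (6,7,b1); result: nodes: 1:m1, 2:m2, 3:m3, 6:m3, 7:m3, 9:m2, 10:m2, 11:m1, 12:m3 edges: (1,9,b1); (2,1,b1); (2,10,b1); (3,12,b1); (6,3,b1); (6,7,b1); (7,1,b1); (7,6,b1); (10,12,b1); (11,10,b2)
step 2: rule r2; match: 0->2, 1->10, 2->9; deleted nodes 10; deleted edges (2,10,b1); (10,12,b1); (11,10,b2); added nodes (none); added edges (2,9,b1); result: nodes: 1:m1, 2:m2, 3:m3, 6:m3, 7:m3, 9:m2, 11:m1, 12:m3 edges: (1,9,b1); (2,1,b1); (2,9,b1); (3,12,b1); (6,3,b1); (6,7,b1); (7,1,b1); (7,6,b1)
final:
nodes: 1:m1, 2:m2, 3:m3, 6:m3, 7:m3, 9:m2, 11:m1, 12:m3
edges: (1,9,b1); (2,1,b1); (2,9,b1); (3,12,b1); (6,3,b1); (6,7,b1); (7,1,b1); (7,6,b1)


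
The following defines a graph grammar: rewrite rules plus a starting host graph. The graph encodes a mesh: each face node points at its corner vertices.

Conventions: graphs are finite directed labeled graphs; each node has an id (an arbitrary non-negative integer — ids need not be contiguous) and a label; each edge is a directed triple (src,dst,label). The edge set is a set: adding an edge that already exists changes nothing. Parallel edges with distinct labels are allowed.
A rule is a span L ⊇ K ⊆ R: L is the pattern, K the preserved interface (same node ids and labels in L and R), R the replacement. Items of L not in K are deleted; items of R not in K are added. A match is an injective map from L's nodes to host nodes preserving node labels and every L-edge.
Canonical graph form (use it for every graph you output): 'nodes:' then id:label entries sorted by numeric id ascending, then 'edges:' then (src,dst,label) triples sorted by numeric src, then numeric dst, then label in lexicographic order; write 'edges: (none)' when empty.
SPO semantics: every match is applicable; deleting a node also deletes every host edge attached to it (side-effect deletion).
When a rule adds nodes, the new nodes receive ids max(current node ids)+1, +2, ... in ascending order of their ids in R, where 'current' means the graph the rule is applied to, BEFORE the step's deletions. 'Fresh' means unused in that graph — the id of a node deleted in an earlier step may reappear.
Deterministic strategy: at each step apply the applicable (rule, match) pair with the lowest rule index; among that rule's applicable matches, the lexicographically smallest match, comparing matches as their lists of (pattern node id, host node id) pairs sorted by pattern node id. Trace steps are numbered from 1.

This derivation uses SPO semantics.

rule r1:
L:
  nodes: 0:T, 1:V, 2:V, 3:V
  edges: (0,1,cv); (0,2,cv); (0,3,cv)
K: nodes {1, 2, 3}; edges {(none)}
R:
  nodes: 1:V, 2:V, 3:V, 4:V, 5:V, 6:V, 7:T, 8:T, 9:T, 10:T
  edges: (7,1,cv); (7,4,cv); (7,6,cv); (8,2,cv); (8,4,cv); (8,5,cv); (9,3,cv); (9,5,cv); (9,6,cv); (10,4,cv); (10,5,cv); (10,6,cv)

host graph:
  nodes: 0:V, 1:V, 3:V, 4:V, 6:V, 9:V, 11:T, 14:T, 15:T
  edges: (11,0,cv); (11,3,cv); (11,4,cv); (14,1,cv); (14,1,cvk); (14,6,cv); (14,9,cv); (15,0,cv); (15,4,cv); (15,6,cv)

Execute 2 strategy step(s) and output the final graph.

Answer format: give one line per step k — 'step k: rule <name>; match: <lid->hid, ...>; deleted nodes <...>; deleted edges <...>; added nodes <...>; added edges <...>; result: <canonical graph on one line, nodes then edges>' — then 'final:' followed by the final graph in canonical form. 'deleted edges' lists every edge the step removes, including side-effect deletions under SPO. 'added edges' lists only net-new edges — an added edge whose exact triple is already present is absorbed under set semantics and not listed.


step 1: rule r1; match: 0->11, 1->0, 2->3, 3->4; deleted nodes 11; deleted edges (11,0,cv); (11,3,cv); (11,4,cv); added nodes 16, 17, 18, 19, 20, 21, 22; added edges (19,0,cv); (19,16,cv); (19,18,cv); (20,3,cv); (20,16,cv); (20,17,cv); (21,4,cv); (21,17,cv); (21,18,cv); (22,16,cv); (22,17,cv); (22,18,cv); result: nodes: 0:V, 1:V, 3:V, 4:V, 6:V, 9:V, 14:T, 15:T, 16:V, 17:V, 18:V, 19:T, 20:T, 21:T, 22:T edges: (14,1,cv); (14,1,cvk); (14,6,cv); (14,9,cv); (15,0,cv); (15,4,cv); (15,6,cv); (19,0,cv); (19,16,cv); (19,18,cv); (20,3,cv); (20,16,cv); (20,17,cv); (21,4,cv); (21,17,cv); (21,18,cv); (22,16,cv); (22,17,cv); (22,18,cv)
step 2: rule r1; match: 0->14, 1->1, 2->6, 3->9; deleted nodes 14; deleted edges (14,1,cv); (14,1,cvk); (14,6,cv); (14,9,cv); added nodes 23, 24, 25, 26, 27, 28, 29; added edges (26,1,cv); (26,23,cv); (26,25,cv); (27,6,cv); (27,23,cv); (27,24,cv); (28,9,cv); (28,24,cv); (28,25,cv); (29,23,cv); (29,24,cv); (29,25,cv); result: nodes: 0:V, 1:V, 3:V, 4:V, 6:V, 9:V, 15:T, 16:V, 17:V, 18:V, 19:T, 20:T, 21:T, 22:T, 23:V, 24:V, 25:V, 26:T, 27:T, 28:T, 29:T edges: (15,0,cv); (15,4,cv); (15,6,cv); (19,0,cv); (19,16,cv); (19,18,cv); (20,3,cv); (20,16,cv); (20,17,cv); (21,4,cv); (21,17,cv); (21,18,cv); (22,16,cv); (22,17,cv); (22,18,cv); (26,1,cv); (26,23,cv); (26,25,cv); (27,6,cv); (27,23,cv); (27,24,cv); (28,9,cv); (28,24,cv); (28,25,cv); (29,23,cv); (29,24,cv); (29,25,cv)
final:
nodes: 0:V, 1:V, 3:V, 4:V, 6:V, 9:V, 15:T, 16:V, 17:V, 18:V, 19:T, 20:T, 21:T, 22:T, 23:V, 24:V, 25:V, 26:T, 27:T, 28:T, 29:T
edges: (15,0,cv); (15,4,cv); (15,6,cv); (19,0,cv); (19,16,cv); (19,18,cv); (20,3,cv); (20,16,cv); (20,17,cv); (21,4,cv); (21,17,cv); (21,18,cv); (22,16,cv); (22,17,cv); (22,18,cv); (26,1,cv); (26,23,cv); (26,25,cv); (27,6,cv); (27,23,cv); (27,24,cv); (28,9,cv); (28,24,cv); (28,25,cv); (29,23,cv); (29,24,cv); (29,25,cv)


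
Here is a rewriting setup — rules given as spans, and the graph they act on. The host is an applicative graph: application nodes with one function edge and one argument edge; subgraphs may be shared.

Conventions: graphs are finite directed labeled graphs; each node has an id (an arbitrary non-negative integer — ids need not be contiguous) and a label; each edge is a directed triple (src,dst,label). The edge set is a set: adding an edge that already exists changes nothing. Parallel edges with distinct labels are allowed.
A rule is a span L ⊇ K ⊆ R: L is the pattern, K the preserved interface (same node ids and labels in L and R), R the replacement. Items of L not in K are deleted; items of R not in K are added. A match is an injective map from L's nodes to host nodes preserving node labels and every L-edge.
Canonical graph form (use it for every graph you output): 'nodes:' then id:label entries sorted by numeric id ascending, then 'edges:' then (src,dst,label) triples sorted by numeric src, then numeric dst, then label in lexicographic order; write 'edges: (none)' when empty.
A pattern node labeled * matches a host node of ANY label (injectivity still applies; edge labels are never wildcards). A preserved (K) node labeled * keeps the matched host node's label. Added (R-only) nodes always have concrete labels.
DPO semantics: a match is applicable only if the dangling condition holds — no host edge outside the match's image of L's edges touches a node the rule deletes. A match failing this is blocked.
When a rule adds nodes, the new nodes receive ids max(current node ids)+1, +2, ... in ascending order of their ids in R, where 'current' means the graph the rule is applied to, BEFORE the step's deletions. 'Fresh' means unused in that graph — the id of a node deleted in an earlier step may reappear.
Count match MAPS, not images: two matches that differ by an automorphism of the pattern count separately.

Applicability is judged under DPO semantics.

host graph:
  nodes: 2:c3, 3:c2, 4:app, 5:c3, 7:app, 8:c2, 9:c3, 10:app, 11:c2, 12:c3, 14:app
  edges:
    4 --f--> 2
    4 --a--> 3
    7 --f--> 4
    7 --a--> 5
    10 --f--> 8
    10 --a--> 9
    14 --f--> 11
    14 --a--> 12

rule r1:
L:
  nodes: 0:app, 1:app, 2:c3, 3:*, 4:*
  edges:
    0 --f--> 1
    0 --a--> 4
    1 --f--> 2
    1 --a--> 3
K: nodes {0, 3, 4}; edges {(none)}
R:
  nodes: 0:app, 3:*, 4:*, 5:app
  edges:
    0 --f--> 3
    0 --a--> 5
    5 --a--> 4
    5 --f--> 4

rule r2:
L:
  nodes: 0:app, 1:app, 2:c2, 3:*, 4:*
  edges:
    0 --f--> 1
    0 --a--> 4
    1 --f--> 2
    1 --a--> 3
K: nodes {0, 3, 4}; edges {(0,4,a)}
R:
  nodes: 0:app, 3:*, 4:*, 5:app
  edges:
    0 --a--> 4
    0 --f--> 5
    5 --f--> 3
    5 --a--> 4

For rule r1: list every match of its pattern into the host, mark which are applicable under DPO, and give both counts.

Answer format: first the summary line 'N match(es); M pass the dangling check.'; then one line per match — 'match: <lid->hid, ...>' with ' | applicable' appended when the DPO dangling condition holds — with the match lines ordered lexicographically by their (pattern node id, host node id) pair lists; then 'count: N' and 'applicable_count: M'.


1 match(es); 1 pass the dangling check.
match: 0->7, 1->4, 2->2, 3->3, 4->5 | applicable
count: 1
applicable_count: 1


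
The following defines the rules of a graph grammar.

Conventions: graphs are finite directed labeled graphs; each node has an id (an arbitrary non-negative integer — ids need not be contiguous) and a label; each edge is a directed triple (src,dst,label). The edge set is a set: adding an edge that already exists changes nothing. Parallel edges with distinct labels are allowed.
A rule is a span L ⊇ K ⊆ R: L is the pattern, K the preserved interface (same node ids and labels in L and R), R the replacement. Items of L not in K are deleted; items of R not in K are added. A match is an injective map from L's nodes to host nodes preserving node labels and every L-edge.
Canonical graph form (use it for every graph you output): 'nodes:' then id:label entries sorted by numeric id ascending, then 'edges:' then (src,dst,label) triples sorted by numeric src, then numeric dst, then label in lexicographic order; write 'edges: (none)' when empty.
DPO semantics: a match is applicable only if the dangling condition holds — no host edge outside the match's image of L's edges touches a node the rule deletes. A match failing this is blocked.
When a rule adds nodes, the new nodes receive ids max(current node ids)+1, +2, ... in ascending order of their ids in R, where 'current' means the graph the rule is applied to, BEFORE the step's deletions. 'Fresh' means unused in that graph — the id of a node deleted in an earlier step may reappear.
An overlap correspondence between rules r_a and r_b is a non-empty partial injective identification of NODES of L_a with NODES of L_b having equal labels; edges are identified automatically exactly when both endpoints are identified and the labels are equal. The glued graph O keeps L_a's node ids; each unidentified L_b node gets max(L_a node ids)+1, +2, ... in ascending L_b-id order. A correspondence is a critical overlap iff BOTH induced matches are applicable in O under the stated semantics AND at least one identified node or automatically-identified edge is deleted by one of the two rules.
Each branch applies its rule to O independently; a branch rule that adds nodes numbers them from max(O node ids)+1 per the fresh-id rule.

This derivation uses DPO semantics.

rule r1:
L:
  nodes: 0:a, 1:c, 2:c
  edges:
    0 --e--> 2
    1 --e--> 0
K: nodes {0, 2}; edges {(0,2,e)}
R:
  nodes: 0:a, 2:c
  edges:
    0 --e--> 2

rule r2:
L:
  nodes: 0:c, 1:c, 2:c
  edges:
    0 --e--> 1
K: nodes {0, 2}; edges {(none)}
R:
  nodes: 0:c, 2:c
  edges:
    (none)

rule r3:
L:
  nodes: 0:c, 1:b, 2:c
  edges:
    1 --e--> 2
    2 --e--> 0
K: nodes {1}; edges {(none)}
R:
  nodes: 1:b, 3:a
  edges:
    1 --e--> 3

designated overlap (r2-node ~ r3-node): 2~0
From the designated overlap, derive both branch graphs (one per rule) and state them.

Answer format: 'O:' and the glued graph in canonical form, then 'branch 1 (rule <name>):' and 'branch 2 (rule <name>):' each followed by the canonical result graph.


O:
nodes: 0:c, 1:c, 2:c, 3:b, 4:c
edges: (0,1,e); (3,4,e); (4,2,e)
branch 1 (rule r2):
nodes: 0:c, 2:c, 3:b, 4:c
edges: (3,4,e); (4,2,e)
branch 2 (rule r3):
nodes: 0:c, 1:c, 3:b, 5:a
edges: (0,1,e); (3,5,e)


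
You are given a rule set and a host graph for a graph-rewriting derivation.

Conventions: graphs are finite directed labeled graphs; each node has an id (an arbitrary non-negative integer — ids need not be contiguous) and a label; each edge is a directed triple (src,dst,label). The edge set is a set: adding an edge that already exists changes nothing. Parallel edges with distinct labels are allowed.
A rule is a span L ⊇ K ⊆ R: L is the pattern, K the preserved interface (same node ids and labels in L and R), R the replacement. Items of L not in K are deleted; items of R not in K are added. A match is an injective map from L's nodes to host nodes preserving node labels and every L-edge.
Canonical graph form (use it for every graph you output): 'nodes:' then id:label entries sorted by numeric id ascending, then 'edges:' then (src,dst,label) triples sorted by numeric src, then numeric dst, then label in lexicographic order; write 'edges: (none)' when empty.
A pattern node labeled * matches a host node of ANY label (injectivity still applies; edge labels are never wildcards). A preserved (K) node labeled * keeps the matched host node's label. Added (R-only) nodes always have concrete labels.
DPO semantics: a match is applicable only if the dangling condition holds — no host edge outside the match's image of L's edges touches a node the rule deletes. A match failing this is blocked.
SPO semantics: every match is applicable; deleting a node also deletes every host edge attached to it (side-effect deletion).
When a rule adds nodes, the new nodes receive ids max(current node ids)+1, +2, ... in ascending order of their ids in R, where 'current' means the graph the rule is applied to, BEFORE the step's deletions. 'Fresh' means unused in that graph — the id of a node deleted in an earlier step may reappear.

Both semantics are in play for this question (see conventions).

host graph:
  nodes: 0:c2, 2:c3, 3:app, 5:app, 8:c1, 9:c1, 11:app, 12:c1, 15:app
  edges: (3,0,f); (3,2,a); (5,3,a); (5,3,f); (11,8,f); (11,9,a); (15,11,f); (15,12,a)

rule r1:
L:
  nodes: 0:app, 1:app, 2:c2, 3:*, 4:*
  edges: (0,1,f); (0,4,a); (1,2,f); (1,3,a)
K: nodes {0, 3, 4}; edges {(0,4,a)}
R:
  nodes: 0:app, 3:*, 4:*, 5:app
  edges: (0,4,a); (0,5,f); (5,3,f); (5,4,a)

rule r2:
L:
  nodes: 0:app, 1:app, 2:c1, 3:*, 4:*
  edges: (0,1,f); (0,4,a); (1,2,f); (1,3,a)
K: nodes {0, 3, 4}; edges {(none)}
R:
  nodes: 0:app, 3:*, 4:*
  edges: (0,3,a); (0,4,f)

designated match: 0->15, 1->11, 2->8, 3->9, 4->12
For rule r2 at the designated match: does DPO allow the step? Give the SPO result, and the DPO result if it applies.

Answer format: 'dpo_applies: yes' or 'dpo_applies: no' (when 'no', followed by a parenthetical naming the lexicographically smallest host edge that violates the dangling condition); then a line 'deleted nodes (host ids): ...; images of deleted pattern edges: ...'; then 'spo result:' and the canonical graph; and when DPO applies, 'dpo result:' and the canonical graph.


dpo_applies: yes
deleted nodes (host ids): 8, 11; images of deleted pattern edges: (11,8,f); (11,9,a); (15,11,f); (15,12,a)
spo result:
nodes: 0:c2, 2:c3, 3:app, 5:app, 9:c1, 12:c1, 15:app
edges: (3,0,f); (3,2,a); (5,3,a); (5,3,f); (15,9,a); (15,12,f)
dpo result:
nodes: 0:c2, 2:c3, 3:app, 5:app, 9:c1, 12:c1, 15:app
edges: (3,0,f); (3,2,a); (5,3,a); (5,3,f); (15,9,a); (15,12,f)


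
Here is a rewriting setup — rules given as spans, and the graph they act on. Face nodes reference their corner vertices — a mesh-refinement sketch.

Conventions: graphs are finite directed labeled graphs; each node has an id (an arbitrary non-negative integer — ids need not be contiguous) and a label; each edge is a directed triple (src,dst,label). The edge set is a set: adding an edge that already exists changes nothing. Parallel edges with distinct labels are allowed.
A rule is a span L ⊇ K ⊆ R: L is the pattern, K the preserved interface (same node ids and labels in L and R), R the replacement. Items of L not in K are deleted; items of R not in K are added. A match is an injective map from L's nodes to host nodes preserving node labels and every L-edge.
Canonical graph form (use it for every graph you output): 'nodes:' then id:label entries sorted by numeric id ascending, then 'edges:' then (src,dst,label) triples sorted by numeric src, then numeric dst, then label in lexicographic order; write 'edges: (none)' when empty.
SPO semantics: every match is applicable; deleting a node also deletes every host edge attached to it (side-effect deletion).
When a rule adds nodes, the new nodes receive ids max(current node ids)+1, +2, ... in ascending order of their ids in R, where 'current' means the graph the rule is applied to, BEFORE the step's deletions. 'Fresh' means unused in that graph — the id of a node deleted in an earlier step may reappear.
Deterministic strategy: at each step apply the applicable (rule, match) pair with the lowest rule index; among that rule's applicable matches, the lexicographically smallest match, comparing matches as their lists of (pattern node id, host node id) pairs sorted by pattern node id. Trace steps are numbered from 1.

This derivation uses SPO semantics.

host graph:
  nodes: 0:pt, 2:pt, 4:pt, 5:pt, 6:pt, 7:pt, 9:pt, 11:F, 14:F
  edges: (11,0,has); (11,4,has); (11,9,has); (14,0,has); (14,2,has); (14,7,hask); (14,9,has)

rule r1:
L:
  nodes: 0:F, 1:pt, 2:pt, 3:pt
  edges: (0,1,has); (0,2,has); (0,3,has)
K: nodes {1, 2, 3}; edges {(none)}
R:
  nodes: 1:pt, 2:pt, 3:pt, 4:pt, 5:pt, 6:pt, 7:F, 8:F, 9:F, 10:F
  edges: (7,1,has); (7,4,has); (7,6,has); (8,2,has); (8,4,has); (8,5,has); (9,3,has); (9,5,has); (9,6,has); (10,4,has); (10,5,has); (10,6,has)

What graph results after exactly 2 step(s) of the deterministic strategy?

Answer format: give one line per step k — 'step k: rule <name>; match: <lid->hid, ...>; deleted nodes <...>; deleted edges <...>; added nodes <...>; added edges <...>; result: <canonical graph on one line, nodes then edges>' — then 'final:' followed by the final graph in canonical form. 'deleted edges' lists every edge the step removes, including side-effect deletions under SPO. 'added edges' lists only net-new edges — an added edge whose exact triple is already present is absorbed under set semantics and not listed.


step 1: rule r1; match: 0->11, 1->0, 2->4, 3->9; deleted nodes 11; deleted edges (11,0,has); (11,4,has); (11,9,has); added nodes 15, 16, 17, 18, 19, 20, 21; added edges (18,0,has); (18,15,has); (18,17,has); (19,4,has); (19,15,has); (19,16,has); (20,9,has); (20,16,has); (20,17,has); (21,15,has); (21,16,has); (21,17,has); result: nodes: 0:pt, 2:pt, 4:pt, 5:pt, 6:pt, 7:pt, 9:pt, 14:F, 15:pt, 16:pt, 17:pt, 18:F, 19:F, 20:F, 21:F edges: (14,0,has); (14,2,has); (14,7,hask); (14,9,has); (18,0,has); (18,15,has); (18,17,has); (19,4,has); (19,15,has); (19,16,has); (20,9,has); (20,16,has); (20,17,has); (21,15,has); (21,16,has); (21,17,has)
step 2: rule r1; match: 0->14, 1->0, 2->2, 3->9; deleted nodes 14; deleted edges (14,0,has); (14,2,has); (14,7,hask); (14,9,has); added nodes 22, 23, 24, 25, 26, 27, 28; added edges (25,0,has); (25,22,has); (25,24,has); (26,2,has); (26,22,has); (26,23,has); (27,9,has); (27,23,has); (27,24,has); (28,22,has); (28,23,has); (28,24,has); result: nodes: 0:pt, 2:pt, 4:pt, 5:pt, 6:pt, 7:pt, 9:pt, 15:pt, 16:pt, 17:pt, 18:F, 19:F, 20:F, 21:F, 22:pt, 23:pt, 24:pt, 25:F, 26:F, 27:F, 28:F edges: (18,0,has); (18,15,has); (18,17,has); (19,4,has); (19,15,has); (19,16,has); (20,9,has); (20,16,has); (20,17,has); (21,15,has); (21,16,has); (21,17,has); (25,0,has); (25,22,has); (25,24,has); (26,2,has); (26,22,has); (26,23,has); (27,9,has); (27,23,has); (27,24,has); (28,22,has); (28,23,has); (28,24,has)
final:
nodes: 0:pt, 2:pt, 4:pt, 5:pt, 6:pt, 7:pt, 9:pt, 15:pt, 16:pt, 17:pt, 18:F, 19:F, 20:F, 21:F, 22:pt, 23:pt, 24:pt, 25:F, 26:F, 27:F, 28:F
edges: (18,0,has); (18,15,has); (18,17,has); (19,4,has); (19,15,has); (19,16,has); (20,9,has); (20,16,has); (20,17,has); (21,15,has); (21,16,has); (21,17,has); (25,0,has); (25,22,has); (25,24,has); (26,2,has); (26,22,has); (26,23,has); (27,9,has); (27,23,has); (27,24,has); (28,22,has); (28,23,has); (28,24,has)


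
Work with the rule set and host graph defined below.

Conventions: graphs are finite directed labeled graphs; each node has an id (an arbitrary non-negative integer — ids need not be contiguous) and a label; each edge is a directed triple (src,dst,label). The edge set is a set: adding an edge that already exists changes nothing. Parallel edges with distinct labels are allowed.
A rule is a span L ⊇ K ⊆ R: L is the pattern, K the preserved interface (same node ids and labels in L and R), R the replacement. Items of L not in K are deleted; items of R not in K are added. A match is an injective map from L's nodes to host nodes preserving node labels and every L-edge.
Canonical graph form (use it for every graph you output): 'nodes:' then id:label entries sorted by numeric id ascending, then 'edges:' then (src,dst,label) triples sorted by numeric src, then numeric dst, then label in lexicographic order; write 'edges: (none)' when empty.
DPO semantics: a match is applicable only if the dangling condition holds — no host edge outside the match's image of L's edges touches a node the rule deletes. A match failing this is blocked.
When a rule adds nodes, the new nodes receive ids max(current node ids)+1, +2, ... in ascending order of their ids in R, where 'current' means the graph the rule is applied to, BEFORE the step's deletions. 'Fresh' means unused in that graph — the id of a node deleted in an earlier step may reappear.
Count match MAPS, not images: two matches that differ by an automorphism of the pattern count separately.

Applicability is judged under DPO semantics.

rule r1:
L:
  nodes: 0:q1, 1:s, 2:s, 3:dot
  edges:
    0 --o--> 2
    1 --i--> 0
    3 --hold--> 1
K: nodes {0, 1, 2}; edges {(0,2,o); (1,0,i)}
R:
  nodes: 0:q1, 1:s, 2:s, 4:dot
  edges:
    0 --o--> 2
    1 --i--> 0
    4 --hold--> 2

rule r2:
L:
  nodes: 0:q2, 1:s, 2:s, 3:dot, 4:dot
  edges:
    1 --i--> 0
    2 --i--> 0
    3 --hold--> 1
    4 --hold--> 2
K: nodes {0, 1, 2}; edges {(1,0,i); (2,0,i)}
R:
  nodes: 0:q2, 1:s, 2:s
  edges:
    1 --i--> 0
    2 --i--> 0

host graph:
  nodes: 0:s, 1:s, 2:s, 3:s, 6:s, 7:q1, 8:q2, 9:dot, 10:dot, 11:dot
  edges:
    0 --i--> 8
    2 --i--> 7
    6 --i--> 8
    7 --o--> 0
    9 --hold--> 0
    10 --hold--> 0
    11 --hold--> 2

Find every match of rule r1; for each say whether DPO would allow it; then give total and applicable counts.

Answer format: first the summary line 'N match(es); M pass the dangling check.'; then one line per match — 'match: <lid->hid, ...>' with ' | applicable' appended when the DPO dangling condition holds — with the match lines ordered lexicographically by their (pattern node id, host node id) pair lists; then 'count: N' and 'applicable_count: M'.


1 match(es); 1 pass the dangling check.
match: 0->7, 1->2, 2->0, 3->11 | applicable
count: 1
applicable_count: 1
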